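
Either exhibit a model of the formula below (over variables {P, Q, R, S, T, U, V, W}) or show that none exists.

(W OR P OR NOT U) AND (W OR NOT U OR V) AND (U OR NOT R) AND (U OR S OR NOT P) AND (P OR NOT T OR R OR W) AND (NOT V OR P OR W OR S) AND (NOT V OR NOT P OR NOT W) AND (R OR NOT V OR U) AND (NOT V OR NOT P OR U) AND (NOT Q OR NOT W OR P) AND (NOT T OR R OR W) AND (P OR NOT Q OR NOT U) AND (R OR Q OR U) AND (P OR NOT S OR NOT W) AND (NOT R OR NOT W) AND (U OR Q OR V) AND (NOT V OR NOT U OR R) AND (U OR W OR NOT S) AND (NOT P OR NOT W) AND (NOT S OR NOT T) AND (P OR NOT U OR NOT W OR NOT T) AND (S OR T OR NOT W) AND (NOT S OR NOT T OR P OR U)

P=true, Q=true, R=true, S=false, T=true, U=true, V=true, W=false

Case U = true:
Case W = false:
(P) alone gives P = true.
(V) alone gives V = true.
(R) alone gives R = true.
Case S = false:
All clauses hold; Q, T can take either value.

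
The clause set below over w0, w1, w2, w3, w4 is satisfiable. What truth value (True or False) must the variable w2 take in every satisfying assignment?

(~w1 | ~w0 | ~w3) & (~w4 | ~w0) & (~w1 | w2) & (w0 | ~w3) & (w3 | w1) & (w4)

Suppose w2 = 0.
From the singleton clause (~w1), w1 = 0.
From the singleton clause (w3), w3 = 1.
From the singleton clause (w0), w0 = 1.
From the singleton clause (~w4), w4 = 0.
That conflicts with the unit clause (w4).
So every satisfying assignment has w2 = True.

True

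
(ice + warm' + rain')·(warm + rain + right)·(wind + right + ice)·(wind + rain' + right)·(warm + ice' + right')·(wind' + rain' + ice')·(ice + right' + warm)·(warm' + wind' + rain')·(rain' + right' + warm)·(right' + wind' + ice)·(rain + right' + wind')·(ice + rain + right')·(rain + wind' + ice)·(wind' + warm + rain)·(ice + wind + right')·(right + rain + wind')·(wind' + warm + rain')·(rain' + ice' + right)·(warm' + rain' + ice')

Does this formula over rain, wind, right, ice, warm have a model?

Yes

Branch on ice: set ice = 1.
Branch on warm: set warm = 1.
(rain') alone gives rain = 0.
Branch on right: set right = 0.
(wind') alone gives wind = 0.
Every clause now holds.
A satisfying assignment: rain=0; wind=0; right=0; ice=1; warm=1.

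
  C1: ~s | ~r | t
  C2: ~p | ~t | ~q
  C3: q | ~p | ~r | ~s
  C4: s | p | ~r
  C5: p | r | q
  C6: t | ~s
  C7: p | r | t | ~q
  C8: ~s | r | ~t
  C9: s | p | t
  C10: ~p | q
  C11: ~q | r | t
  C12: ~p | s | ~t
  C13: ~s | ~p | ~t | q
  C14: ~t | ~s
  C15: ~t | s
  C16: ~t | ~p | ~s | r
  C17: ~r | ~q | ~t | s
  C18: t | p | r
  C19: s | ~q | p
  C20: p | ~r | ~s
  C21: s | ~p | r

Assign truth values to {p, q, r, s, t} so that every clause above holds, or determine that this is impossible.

Suppose t = 0.
(~s) alone gives s = 0.
(p) alone gives p = 1.
(q) alone gives q = 1.
(r) alone gives r = 1.
Every clause now holds.

p ↦ 1,  q ↦ 1,  r ↦ 1,  s ↦ 0,  t ↦ 0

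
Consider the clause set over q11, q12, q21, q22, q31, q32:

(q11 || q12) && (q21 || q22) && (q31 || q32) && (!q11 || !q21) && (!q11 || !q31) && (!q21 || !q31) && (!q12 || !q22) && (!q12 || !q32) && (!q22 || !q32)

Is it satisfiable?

Case q11 = true:
Unit clause (!q21) forces q21 = false.
Unit clause (q22) forces q22 = true.
Unit clause (!q31) forces q31 = false.
Unit clause (q32) forces q32 = true.
But (!q32) is also a unit clause — contradiction.
Backtrack on q11: now try q11 = false.
Unit clause (q12) forces q12 = true.
Unit clause (!q22) forces q22 = false.
Unit clause (q21) forces q21 = true.
Unit clause (!q31) forces q31 = false.
Unit clause (q32) forces q32 = true.
But (!q32) is also a unit clause — contradiction.
Neither q11 = true nor q11 = false works.
No assignment satisfies every clause.

No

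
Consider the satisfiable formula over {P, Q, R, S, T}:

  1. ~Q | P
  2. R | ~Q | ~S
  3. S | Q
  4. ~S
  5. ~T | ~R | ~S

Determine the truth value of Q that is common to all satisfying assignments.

True

Suppose Q = 0.
(S) alone gives S = 1.
But (~S) is also a unit clause — contradiction.
So every satisfying assignment has Q = True.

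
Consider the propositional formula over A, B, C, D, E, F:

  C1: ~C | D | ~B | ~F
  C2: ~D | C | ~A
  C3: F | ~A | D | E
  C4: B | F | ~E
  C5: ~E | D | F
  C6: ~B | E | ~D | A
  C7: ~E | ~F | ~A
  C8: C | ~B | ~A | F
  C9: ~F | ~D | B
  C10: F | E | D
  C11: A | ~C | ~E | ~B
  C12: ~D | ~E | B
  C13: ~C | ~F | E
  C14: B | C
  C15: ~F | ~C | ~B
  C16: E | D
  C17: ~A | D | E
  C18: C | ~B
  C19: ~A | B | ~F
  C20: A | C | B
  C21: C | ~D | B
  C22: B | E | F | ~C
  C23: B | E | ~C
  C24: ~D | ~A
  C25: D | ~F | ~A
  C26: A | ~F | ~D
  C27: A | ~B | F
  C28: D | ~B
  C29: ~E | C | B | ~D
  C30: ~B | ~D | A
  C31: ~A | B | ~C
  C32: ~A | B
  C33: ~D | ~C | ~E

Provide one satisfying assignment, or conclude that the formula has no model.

Branch on B: set B = 0.
The clause (C) is unit, so C = 1.
The clause (E) is unit, so E = 1.
The clause (F) is unit, so F = 1.
The clause (~A) is unit, so A = 0.
The clause (~D) is unit, so D = 0.
All clauses are satisfied.

A=0,  B=0,  C=1,  D=0,  E=1,  F=1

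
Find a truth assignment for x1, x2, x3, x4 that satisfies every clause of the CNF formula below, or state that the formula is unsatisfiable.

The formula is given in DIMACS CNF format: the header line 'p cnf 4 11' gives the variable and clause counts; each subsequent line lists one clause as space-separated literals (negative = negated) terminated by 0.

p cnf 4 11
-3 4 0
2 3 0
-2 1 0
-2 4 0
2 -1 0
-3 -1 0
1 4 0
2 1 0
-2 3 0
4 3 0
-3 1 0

Branch on x3: set x3 = False.
Unit clause (x2) forces x2 = True.
That conflicts with the unit clause (¬x2).
That branch fails; take x3 = True instead.
Unit clause (x4) forces x4 = True.
Unit clause (¬x1) forces x1 = False.
That conflicts with the unit clause (x1).
Either choice for x3 ends in contradiction.

UNSATISFIABLE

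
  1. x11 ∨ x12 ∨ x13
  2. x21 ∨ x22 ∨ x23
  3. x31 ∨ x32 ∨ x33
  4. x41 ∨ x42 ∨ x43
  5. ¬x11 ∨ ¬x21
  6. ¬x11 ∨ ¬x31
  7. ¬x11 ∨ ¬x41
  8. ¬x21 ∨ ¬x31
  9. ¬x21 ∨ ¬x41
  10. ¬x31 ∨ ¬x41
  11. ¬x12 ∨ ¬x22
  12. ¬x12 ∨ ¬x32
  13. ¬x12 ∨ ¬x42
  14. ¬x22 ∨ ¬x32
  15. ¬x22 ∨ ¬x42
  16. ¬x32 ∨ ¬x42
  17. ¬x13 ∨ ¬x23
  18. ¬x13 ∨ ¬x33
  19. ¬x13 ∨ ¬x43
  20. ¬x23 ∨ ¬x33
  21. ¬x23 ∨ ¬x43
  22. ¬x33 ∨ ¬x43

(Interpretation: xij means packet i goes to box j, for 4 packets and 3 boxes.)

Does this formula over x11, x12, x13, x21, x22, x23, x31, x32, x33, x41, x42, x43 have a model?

Branch on x11: set x11 = False.
Branch on x12: set x12 = True.
Unit clause (¬x22) forces x22 = False.
Unit clause (¬x32) forces x32 = False.
Unit clause (¬x42) forces x42 = False.
Branch on x21: set x21 = True.
Unit clause (¬x31) forces x31 = False.
Unit clause (x33) forces x33 = True.
Unit clause (¬x41) forces x41 = False.
Unit clause (x43) forces x43 = True.
But (¬x43) is also a unit clause — contradiction.
So x21 must be the other value — set x21 = False.
Unit clause (x23) forces x23 = True.
Unit clause (¬x13) forces x13 = False.
Unit clause (¬x33) forces x33 = False.
Unit clause (x31) forces x31 = True.
Unit clause (¬x41) forces x41 = False.
Unit clause (x43) forces x43 = True.
But (¬x43) is also a unit clause — contradiction.
Neither x21 = True nor x21 = False works.
So x12 must be the other value — set x12 = False.
Unit clause (x13) forces x13 = True.
Unit clause (¬x23) forces x23 = False.
Unit clause (¬x33) forces x33 = False.
Unit clause (¬x43) forces x43 = False.
Branch on x21: set x21 = True.
Unit clause (¬x31) forces x31 = False.
Unit clause (x32) forces x32 = True.
Unit clause (¬x41) forces x41 = False.
Unit clause (x42) forces x42 = True.
But (¬x42) is also a unit clause — contradiction.
So x21 must be the other value — set x21 = False.
Unit clause (x22) forces x22 = True.
Unit clause (¬x32) forces x32 = False.
Unit clause (x31) forces x31 = True.
Unit clause (¬x41) forces x41 = False.
Unit clause (x42) forces x42 = True.
But (¬x42) is also a unit clause — contradiction.
Neither x21 = True nor x21 = False works.
Neither x12 = True nor x12 = False works.
So x11 must be the other value — set x11 = True.
Unit clause (¬x21) forces x21 = False.
Unit clause (¬x31) forces x31 = False.
Unit clause (¬x41) forces x41 = False.
Branch on x22: set x22 = True.
Unit clause (¬x12) forces x12 = False.
Unit clause (¬x32) forces x32 = False.
Unit clause (x33) forces x33 = True.
Unit clause (¬x42) forces x42 = False.
Unit clause (x43) forces x43 = True.
But (¬x43) is also a unit clause — contradiction.
So x22 must be the other value — set x22 = False.
Unit clause (x23) forces x23 = True.
Unit clause (¬x13) forces x13 = False.
Unit clause (¬x33) forces x33 = False.
Unit clause (x32) forces x32 = True.
Unit clause (¬x12) forces x12 = False.
Unit clause (¬x42) forces x42 = False.
Unit clause (x43) forces x43 = True.
But (¬x43) is also a unit clause — contradiction.
Neither x22 = True nor x22 = False works.
Neither x11 = True nor x11 = False works.
No assignment satisfies every clause.

No, unsatisfiable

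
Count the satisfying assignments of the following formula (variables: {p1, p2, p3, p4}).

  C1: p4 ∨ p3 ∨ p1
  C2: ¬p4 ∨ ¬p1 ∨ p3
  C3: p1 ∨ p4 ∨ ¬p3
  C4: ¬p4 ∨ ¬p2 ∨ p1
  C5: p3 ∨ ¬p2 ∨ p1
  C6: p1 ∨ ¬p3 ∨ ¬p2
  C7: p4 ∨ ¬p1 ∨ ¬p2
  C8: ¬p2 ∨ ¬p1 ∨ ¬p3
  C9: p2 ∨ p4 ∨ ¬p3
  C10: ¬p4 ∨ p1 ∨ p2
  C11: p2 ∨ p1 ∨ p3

2

There are 2^4 = 16 truth assignments over (p1, p2, p3, p4).
Split on p2. With p2 = True, the clauses containing p2 are satisfied and ¬p2 drops from the rest; 0 of the 2^3 = 8 assignments to the other variables satisfy what remains.
With p2 = False, by the same count on the reduced clause set, 2 assignments work.
(One model: p1=T, p2=F, p3=F, p4=F.)
Total: 0 + 2 = 2.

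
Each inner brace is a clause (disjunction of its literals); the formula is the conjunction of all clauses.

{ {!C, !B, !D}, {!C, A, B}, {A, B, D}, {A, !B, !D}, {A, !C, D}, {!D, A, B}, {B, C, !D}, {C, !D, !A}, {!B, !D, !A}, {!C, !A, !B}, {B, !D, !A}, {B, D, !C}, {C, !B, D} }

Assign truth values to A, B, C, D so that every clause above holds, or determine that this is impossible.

A=true, B=false, C=false, D=false

Case C = false:
Case B = false:
Unit clause (!D) forces D = false.
Unit clause (A) forces A = true.
This assignment satisfies each clause.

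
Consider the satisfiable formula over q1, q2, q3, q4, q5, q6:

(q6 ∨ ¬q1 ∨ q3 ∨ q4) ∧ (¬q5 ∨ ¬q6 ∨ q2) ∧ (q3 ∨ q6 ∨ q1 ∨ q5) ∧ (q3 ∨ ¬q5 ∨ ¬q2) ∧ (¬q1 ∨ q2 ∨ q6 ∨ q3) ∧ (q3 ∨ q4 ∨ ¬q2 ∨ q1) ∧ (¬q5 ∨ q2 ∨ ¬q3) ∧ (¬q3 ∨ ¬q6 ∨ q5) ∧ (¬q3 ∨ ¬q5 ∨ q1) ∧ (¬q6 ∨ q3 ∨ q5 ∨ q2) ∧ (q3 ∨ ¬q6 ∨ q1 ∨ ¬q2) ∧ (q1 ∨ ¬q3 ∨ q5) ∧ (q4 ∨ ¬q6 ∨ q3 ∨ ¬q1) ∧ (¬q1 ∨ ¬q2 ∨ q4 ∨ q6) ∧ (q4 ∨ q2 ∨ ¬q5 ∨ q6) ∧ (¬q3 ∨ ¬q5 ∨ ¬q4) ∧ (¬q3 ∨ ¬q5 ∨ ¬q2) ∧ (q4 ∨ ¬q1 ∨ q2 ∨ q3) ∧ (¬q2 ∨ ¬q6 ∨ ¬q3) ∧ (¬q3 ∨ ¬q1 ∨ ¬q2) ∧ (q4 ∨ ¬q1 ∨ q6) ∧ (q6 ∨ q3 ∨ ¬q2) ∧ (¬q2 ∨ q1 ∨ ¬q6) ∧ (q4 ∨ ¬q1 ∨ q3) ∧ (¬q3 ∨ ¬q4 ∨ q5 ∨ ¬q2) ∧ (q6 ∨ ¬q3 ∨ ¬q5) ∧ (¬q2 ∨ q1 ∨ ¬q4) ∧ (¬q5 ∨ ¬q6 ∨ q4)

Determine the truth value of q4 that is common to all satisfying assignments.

True

Suppose q4 = False.
Case q1 = False:
Case q3 = True:
The clause (¬q5) is unit, so q5 = False.
That conflicts with the unit clause (q5).
So q3 must be the other value — set q3 = False.
The clause (¬q2) is unit, so q2 = False.
Case q5 = False:
The clause (q6) is unit, so q6 = True.
That conflicts with the unit clause (¬q6).
So q5 must be the other value — set q5 = True.
The clause (¬q6) is unit, so q6 = False.
That conflicts with the unit clause (q6).
Either choice for q5 ends in contradiction.
Either choice for q3 ends in contradiction.
So q1 must be the other value — set q1 = True.
The clause (q6) is unit, so q6 = True.
The clause (q3) is unit, so q3 = True.
The clause (q5) is unit, so q5 = True.
That conflicts with the unit clause (¬q5).
Either choice for q1 ends in contradiction.
So every satisfying assignment has q4 = True.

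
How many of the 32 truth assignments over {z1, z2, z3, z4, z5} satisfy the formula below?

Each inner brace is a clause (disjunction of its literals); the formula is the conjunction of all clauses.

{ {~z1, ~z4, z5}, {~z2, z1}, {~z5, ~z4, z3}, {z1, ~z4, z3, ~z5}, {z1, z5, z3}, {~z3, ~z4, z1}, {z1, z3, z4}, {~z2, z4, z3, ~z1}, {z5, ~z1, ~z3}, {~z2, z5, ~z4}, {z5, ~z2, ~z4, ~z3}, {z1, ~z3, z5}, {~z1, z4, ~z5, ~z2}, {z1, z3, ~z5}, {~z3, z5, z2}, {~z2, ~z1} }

5

There are 2^5 = 32 truth assignments over (z1, z2, z3, z4, z5).
Split on z2. With z2 = 1, the clauses containing z2 are satisfied and ~z2 drops from the rest; 0 of the 2^4 = 16 assignments to the other variables satisfy what remains.
With z2 = 0, by the same count on the reduced clause set, 5 assignments work.
Total: 0 + 5 = 5.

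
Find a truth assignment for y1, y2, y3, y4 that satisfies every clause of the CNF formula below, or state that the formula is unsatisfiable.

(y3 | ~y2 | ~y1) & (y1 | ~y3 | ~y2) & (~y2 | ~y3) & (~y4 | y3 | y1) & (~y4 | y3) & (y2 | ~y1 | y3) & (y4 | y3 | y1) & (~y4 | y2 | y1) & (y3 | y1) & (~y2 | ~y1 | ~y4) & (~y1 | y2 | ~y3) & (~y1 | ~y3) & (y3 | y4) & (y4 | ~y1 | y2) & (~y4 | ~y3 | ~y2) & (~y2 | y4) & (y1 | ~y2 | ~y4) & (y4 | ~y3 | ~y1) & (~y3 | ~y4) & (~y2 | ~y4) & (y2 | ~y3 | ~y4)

Branch on y2: set y2 = 0.
Branch on y4: set y4 = 0.
The clause (y3) is unit, so y3 = 1.
The clause (~y1) is unit, so y1 = 0.
Every clause now holds.

y1=0, y2=0, y3=1, y4=0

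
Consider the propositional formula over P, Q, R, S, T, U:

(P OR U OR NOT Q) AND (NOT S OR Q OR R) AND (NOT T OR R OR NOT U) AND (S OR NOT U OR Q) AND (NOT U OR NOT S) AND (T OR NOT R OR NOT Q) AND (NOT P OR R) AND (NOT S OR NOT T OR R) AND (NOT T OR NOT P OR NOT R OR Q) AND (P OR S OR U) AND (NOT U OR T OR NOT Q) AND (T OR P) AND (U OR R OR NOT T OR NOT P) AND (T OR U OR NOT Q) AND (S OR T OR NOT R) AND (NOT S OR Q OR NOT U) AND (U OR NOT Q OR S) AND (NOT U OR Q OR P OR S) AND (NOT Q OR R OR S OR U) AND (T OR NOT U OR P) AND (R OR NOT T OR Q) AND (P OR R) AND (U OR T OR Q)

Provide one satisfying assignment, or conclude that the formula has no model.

Branch on U: set U = true.
The clause (NOT S) is unit, so S = false.
The clause (Q) is unit, so Q = true.
The clause (T) is unit, so T = true.
The clause (R) is unit, so R = true.
Every clause is now satisfied; P is unconstrained.

P: false; Q: true; R: true; S: false; T: true; U: true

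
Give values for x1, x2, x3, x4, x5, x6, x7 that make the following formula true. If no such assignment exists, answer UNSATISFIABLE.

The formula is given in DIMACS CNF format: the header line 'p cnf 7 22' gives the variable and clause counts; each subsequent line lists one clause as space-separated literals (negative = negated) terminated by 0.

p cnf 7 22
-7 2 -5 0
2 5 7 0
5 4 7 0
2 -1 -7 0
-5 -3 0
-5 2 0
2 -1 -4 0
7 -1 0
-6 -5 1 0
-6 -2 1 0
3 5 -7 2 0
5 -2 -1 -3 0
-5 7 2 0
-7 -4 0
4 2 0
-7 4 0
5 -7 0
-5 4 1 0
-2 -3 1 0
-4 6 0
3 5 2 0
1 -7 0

UNSATISFIABLE

Suppose x5 = False.
From the singleton clause (¬x7), x7 = False.
From the singleton clause (x2), x2 = True.
From the singleton clause (x4), x4 = True.
From the singleton clause (¬x1), x1 = False.
From the singleton clause (¬x6), x6 = False.
Now (x6) is unsatisfied and unit — conflict.
So x5 must be the other value — set x5 = True.
From the singleton clause (¬x3), x3 = False.
From the singleton clause (x2), x2 = True.
Suppose x7 = True.
From the singleton clause (¬x4), x4 = False.
Now (x4) is unsatisfied and unit — conflict.
So x7 must be the other value — set x7 = False.
From the singleton clause (¬x1), x1 = False.
From the singleton clause (¬x6), x6 = False.
From the singleton clause (x4), x4 = True.
Now (¬x4) is unsatisfied and unit — conflict.
Either choice for x7 ends in contradiction.
Either choice for x5 ends in contradiction.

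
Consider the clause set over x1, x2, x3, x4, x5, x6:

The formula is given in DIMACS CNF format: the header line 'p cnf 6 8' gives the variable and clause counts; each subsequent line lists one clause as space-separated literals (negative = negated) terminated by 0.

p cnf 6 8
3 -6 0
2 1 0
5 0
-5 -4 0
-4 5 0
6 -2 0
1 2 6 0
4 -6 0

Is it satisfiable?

Satisfiable

Unit clause (x5) forces x5 = True.
Unit clause (¬x4) forces x4 = False.
Unit clause (¬x6) forces x6 = False.
Unit clause (¬x2) forces x2 = False.
Unit clause (x1) forces x1 = True.
Every clause is now satisfied; x3 is unconstrained.
A satisfying assignment: x1 ↦ True, x2 ↦ False, x3 ↦ False, x4 ↦ False, x5 ↦ True, x6 ↦ False.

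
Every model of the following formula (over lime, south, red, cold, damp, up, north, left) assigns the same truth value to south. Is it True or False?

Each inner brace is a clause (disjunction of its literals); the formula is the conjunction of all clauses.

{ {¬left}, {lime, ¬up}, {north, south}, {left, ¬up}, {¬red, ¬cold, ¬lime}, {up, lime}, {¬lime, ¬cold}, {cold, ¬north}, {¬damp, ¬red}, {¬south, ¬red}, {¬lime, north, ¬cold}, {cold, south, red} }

True

Suppose south = False.
From the singleton clause (¬left), left = False.
From the singleton clause (north), north = True.
From the singleton clause (¬up), up = False.
From the singleton clause (lime), lime = True.
From the singleton clause (¬cold), cold = False.
That conflicts with the unit clause (cold).
So every satisfying assignment has south = True.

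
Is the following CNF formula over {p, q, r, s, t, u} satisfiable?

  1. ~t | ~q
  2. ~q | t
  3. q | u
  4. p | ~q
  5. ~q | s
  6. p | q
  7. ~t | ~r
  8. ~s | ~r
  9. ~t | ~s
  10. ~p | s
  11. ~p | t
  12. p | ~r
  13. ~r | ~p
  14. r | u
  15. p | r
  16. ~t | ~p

No

Case t = 0:
From the singleton clause (~q), q = 0.
From the singleton clause (u), u = 1.
From the singleton clause (p), p = 1.
That conflicts with the unit clause (~p).
Undo t and try t = 1.
From the singleton clause (~q), q = 0.
From the singleton clause (u), u = 1.
From the singleton clause (p), p = 1.
That conflicts with the unit clause (~p).
Neither t = 1 nor t = 0 works.
No assignment satisfies every clause.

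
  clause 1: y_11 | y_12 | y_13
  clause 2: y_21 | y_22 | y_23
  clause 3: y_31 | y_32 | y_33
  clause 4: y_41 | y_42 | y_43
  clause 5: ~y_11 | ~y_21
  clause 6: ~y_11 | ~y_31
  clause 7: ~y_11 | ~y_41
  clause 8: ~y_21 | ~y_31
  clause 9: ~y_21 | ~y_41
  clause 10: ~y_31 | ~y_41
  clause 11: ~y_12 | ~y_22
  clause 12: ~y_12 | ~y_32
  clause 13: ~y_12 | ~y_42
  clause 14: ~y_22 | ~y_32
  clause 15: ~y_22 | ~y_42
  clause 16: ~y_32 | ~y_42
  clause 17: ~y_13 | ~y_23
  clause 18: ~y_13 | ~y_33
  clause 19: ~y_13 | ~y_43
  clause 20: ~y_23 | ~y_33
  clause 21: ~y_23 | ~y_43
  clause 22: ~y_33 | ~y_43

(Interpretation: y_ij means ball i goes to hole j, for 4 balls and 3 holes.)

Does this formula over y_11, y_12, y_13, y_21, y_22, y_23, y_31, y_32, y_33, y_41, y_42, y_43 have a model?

No

Try y_11 = 0.
Try y_12 = 1.
The clause (~y_22) is unit, so y_22 = 0.
The clause (~y_32) is unit, so y_32 = 0.
The clause (~y_42) is unit, so y_42 = 0.
Try y_21 = 1.
The clause (~y_31) is unit, so y_31 = 0.
The clause (y_33) is unit, so y_33 = 1.
The clause (~y_41) is unit, so y_41 = 0.
The clause (y_43) is unit, so y_43 = 1.
But (~y_43) is also a unit clause — contradiction.
So y_21 must be the other value — set y_21 = 0.
The clause (y_23) is unit, so y_23 = 1.
The clause (~y_13) is unit, so y_13 = 0.
The clause (~y_33) is unit, so y_33 = 0.
The clause (y_31) is unit, so y_31 = 1.
The clause (~y_41) is unit, so y_41 = 0.
The clause (y_43) is unit, so y_43 = 1.
But (~y_43) is also a unit clause — contradiction.
Both values of y_21 lead to a conflict.
So y_12 must be the other value — set y_12 = 0.
The clause (y_13) is unit, so y_13 = 1.
The clause (~y_23) is unit, so y_23 = 0.
The clause (~y_33) is unit, so y_33 = 0.
The clause (~y_43) is unit, so y_43 = 0.
Try y_21 = 1.
The clause (~y_31) is unit, so y_31 = 0.
The clause (y_32) is unit, so y_32 = 1.
The clause (~y_41) is unit, so y_41 = 0.
The clause (y_42) is unit, so y_42 = 1.
But (~y_42) is also a unit clause — contradiction.
So y_21 must be the other value — set y_21 = 0.
The clause (y_22) is unit, so y_22 = 1.
The clause (~y_32) is unit, so y_32 = 0.
The clause (y_31) is unit, so y_31 = 1.
The clause (~y_41) is unit, so y_41 = 0.
The clause (y_42) is unit, so y_42 = 1.
But (~y_42) is also a unit clause — contradiction.
Both values of y_21 lead to a conflict.
Both values of y_12 lead to a conflict.
So y_11 must be the other value — set y_11 = 1.
The clause (~y_21) is unit, so y_21 = 0.
The clause (~y_31) is unit, so y_31 = 0.
The clause (~y_41) is unit, so y_41 = 0.
Try y_22 = 1.
The clause (~y_12) is unit, so y_12 = 0.
The clause (~y_32) is unit, so y_32 = 0.
The clause (y_33) is unit, so y_33 = 1.
The clause (~y_42) is unit, so y_42 = 0.
The clause (y_43) is unit, so y_43 = 1.
But (~y_43) is also a unit clause — contradiction.
So y_22 must be the other value — set y_22 = 0.
The clause (y_23) is unit, so y_23 = 1.
The clause (~y_13) is unit, so y_13 = 0.
The clause (~y_33) is unit, so y_33 = 0.
The clause (y_32) is unit, so y_32 = 1.
The clause (~y_12) is unit, so y_12 = 0.
The clause (~y_42) is unit, so y_42 = 0.
The clause (y_43) is unit, so y_43 = 1.
But (~y_43) is also a unit clause — contradiction.
Both values of y_22 lead to a conflict.
Both values of y_11 lead to a conflict.
No assignment satisfies every clause.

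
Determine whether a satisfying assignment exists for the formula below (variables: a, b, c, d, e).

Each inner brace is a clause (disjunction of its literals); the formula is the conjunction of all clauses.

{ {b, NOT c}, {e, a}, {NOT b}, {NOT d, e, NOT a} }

Yes

The clause (NOT b) is unit, so b = false.
The clause (NOT c) is unit, so c = false.
Suppose e = true.
All clauses hold; a, d can take either value.
A satisfying assignment: a=true,  b=false,  c=false,  d=false,  e=true.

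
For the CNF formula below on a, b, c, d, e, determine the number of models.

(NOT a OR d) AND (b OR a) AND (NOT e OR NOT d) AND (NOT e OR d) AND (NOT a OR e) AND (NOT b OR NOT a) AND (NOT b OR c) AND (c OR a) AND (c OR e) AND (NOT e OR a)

2

There are 2^5 = 32 truth assignments over (a, b, c, d, e).
Split on c. With c = true, the clauses containing c are satisfied and NOT c drops from the rest; 2 of the 2^4 = 16 assignments to the other variables satisfy what remains.
With c = false, by the same count on the reduced clause set, 0 assignments work.
(One model: a=F, b=T, c=T, d=F, e=F.)
Total: 2 + 0 = 2.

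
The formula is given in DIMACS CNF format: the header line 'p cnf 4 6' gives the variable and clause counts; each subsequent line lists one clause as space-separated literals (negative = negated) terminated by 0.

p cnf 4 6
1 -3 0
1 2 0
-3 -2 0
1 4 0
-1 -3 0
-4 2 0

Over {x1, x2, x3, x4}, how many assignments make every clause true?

4

There are 2^4 = 16 truth assignments over (x1, x2, x3, x4).
Split on x2. With x2 = True, the clauses containing x2 are satisfied and ¬x2 drops from the rest; 3 of the 2^3 = 8 assignments to the other variables satisfy what remains.
With x2 = False, by the same count on the reduced clause set, 1 assignment works.
Total: 3 + 1 = 4.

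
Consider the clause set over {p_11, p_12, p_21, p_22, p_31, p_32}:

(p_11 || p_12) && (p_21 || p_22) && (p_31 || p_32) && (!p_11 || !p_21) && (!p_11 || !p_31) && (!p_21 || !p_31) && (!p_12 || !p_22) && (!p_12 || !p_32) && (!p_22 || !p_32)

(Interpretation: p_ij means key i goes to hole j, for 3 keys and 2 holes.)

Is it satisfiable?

Case p_11 = true:
From the singleton clause (!p_21), p_21 = false.
From the singleton clause (p_22), p_22 = true.
From the singleton clause (!p_31), p_31 = false.
From the singleton clause (p_32), p_32 = true.
Now (!p_32) is unsatisfied and unit — conflict.
Backtrack on p_11: now try p_11 = false.
From the singleton clause (p_12), p_12 = true.
From the singleton clause (!p_22), p_22 = false.
From the singleton clause (p_21), p_21 = true.
From the singleton clause (!p_31), p_31 = false.
From the singleton clause (p_32), p_32 = true.
Now (!p_32) is unsatisfied and unit — conflict.
Both values of p_11 lead to a conflict.
No assignment satisfies every clause.

No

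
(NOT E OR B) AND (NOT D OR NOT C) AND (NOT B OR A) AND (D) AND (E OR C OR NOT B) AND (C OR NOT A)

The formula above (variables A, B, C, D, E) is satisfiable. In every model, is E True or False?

False

Suppose E = true.
The clause (B) is unit, so B = true.
The clause (A) is unit, so A = true.
The clause (D) is unit, so D = true.
The clause (NOT C) is unit, so C = false.
That conflicts with the unit clause (C).
So every satisfying assignment has E = False.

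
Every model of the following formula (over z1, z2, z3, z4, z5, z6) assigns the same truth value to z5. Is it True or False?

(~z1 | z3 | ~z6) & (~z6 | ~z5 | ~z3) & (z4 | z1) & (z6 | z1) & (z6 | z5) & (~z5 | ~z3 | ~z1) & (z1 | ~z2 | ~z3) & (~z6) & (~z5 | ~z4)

Suppose z5 = 0.
The clause (z6) is unit, so z6 = 1.
Now (~z6) is unsatisfied and unit — conflict.
So every satisfying assignment has z5 = True.

True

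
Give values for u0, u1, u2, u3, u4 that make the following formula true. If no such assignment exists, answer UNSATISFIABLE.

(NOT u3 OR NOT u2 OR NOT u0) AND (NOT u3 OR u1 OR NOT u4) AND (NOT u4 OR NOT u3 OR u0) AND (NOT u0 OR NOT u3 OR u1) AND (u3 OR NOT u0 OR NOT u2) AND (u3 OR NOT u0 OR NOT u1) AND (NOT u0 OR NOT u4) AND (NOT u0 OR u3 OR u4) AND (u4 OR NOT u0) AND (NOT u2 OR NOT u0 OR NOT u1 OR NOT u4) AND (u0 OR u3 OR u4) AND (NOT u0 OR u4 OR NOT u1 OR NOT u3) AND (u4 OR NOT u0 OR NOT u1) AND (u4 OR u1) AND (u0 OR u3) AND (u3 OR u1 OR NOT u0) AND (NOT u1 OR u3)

u0=false, u1=true, u2=true, u3=true, u4=false

Case u0 = false:
(u3) alone gives u3 = true.
(NOT u4) alone gives u4 = false.
(u1) alone gives u1 = true.
No clause remains; u2 is free.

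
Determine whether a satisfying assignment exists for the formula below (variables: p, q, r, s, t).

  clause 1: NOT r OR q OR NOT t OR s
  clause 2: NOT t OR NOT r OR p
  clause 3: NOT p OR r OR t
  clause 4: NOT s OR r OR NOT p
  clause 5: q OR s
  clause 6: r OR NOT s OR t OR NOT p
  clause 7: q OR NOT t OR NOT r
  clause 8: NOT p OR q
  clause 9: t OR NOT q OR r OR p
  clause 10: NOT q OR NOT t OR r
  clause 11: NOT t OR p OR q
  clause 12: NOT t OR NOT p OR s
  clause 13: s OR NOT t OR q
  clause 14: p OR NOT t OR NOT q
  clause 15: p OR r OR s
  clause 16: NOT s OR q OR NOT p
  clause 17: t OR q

Branch on q: set q = true.
Branch on t: set t = true.
(r) alone gives r = true.
(p) alone gives p = true.
(s) alone gives s = true.
Every clause now holds.
A satisfying assignment: p ↦ true; q ↦ true; r ↦ true; s ↦ true; t ↦ true.

Yes, satisfiable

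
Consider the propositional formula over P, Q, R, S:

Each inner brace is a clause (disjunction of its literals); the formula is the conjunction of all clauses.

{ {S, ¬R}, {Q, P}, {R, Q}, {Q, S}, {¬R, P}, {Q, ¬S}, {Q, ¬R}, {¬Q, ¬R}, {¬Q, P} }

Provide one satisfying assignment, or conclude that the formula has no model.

Try S = True.
From the singleton clause (Q), Q = True.
From the singleton clause (¬R), R = False.
From the singleton clause (P), P = True.
Every clause now holds.

P ↦ True; Q ↦ True; R ↦ False; S ↦ True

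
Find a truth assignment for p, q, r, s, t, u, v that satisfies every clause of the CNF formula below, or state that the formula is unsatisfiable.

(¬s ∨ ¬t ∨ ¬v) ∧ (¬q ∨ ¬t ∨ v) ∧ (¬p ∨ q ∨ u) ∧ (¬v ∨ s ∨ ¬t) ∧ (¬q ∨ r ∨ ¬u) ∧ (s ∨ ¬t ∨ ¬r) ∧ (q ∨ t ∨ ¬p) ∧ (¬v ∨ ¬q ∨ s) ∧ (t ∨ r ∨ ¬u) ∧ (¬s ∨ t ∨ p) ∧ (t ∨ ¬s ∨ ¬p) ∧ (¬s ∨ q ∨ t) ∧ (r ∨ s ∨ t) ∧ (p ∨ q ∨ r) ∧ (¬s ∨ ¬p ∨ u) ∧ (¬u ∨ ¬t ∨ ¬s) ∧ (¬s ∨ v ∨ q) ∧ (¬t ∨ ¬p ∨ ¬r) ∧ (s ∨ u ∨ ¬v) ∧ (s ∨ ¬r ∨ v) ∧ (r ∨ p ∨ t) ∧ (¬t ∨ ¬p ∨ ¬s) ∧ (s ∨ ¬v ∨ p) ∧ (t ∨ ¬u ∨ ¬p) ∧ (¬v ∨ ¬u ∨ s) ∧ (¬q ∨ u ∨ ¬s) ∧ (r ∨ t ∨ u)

Case s = False:
Case v = False:
(¬r) alone gives r = False.
(t) alone gives t = True.
(¬q) alone gives q = False.
(p) alone gives p = True.
(u) alone gives u = True.
Every clause now holds.

p ↦ True; q ↦ False; r ↦ False; s ↦ False; t ↦ True; u ↦ True; v ↦ False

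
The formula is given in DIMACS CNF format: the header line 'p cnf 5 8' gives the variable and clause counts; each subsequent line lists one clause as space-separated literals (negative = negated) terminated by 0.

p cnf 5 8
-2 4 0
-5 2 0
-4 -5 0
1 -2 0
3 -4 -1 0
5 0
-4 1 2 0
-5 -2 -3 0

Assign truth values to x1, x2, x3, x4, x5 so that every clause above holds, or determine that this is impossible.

Unit clause (x5) forces x5 = True.
Unit clause (x2) forces x2 = True.
Unit clause (x4) forces x4 = True.
Now (¬x4) is unsatisfied and unit — conflict.

UNSATISFIABLE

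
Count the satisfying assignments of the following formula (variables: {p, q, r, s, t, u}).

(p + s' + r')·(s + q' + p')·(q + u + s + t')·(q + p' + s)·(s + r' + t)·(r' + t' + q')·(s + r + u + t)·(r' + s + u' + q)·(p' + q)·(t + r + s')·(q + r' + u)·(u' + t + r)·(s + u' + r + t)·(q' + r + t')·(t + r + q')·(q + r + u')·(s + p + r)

There are 2^6 = 64 truth assignments over (p, q, r, s, t, u).
Split on p. With p = 1, the clauses containing p are satisfied and p' drops from the rest; 2 of the 2^5 = 32 assignments to the other variables satisfy what remains.
With p = 0, by the same count on the reduced clause set, 1 assignment works.
(One model: p=F, q=F, r=F, s=T, t=T, u=F.)
Total: 2 + 1 = 3.

3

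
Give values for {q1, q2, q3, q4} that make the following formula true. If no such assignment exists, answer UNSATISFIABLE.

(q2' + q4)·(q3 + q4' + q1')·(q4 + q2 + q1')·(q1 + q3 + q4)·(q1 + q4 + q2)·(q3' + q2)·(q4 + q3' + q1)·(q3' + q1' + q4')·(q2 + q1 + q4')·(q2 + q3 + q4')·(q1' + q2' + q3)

q1: 0, q2: 1, q3: 1, q4: 1

Branch on q2: set q2 = 1.
From the singleton clause (q4), q4 = 1.
Branch on q3: set q3 = 1.
From the singleton clause (q1'), q1 = 0.
This assignment satisfies each clause.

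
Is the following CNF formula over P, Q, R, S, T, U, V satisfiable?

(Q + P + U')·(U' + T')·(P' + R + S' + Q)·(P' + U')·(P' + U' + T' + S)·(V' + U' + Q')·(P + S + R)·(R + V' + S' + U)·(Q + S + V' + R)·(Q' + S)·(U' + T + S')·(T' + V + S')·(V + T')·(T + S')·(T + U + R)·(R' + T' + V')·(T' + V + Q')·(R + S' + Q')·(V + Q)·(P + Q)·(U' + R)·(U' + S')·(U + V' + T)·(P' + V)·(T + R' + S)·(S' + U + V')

Case U = 0:
Case Q = 0:
From the singleton clause (V), V = 1.
From the singleton clause (P), P = 1.
From the singleton clause (T), T = 1.
From the singleton clause (R'), R = 0.
From the singleton clause (S'), S = 0.
But (S) is also a unit clause — contradiction.
Backtrack on Q: now try Q = 1.
From the singleton clause (S), S = 1.
From the singleton clause (T), T = 1.
From the singleton clause (V), V = 1.
But (V') is also a unit clause — contradiction.
Either choice for Q ends in contradiction.
Backtrack on U: now try U = 1.
From the singleton clause (T'), T = 0.
From the singleton clause (P'), P = 0.
From the singleton clause (Q), Q = 1.
From the singleton clause (V'), V = 0.
From the singleton clause (S), S = 1.
But (S') is also a unit clause — contradiction.
Either choice for U ends in contradiction.
No assignment satisfies every clause.

No, unsatisfiable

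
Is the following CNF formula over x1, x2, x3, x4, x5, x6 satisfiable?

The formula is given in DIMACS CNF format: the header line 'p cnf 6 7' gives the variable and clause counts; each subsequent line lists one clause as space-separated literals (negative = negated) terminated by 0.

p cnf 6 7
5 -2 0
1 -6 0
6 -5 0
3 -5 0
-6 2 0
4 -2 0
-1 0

Satisfiable

Unit clause (¬x1) forces x1 = False.
Unit clause (¬x6) forces x6 = False.
Unit clause (¬x5) forces x5 = False.
Unit clause (¬x2) forces x2 = False.
Every clause is now satisfied; x3, x4 are unconstrained.
A satisfying assignment: x1=False; x2=False; x3=False; x4=False; x5=False; x6=False.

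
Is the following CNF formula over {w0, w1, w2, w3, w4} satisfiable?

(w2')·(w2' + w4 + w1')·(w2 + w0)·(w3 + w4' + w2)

Unit clause (w2') forces w2 = 0.
Unit clause (w0) forces w0 = 1.
Branch on w3: set w3 = 1.
All clauses hold; w1, w4 can take either value.
A satisfying assignment: w0=1,  w1=0,  w2=0,  w3=1,  w4=1.

Yes, satisfiable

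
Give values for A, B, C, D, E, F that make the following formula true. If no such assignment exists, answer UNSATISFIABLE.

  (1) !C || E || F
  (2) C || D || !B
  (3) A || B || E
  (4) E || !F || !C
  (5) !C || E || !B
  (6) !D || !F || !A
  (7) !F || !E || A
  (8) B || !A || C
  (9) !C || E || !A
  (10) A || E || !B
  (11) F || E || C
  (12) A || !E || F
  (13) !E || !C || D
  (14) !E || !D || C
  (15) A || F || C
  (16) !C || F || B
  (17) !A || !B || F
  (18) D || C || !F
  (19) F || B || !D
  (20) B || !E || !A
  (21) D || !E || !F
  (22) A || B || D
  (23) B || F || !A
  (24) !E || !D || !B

Try C = false.
Try D = true.
The clause (!E) is unit, so E = false.
The clause (F) is unit, so F = true.
The clause (!A) is unit, so A = false.
The clause (B) is unit, so B = true.
That conflicts with the unit clause (!B).
So D must be the other value — set D = false.
The clause (!B) is unit, so B = false.
The clause (!A) is unit, so A = false.
That conflicts with the unit clause (A).
Either choice for D ends in contradiction.
So C must be the other value — set C = true.
Try E = true.
The clause (D) is unit, so D = true.
The clause (!B) is unit, so B = false.
The clause (F) is unit, so F = true.
The clause (!A) is unit, so A = false.
That conflicts with the unit clause (A).
So E must be the other value — set E = false.
The clause (F) is unit, so F = true.
That conflicts with the unit clause (!F).
Either choice for E ends in contradiction.
Either choice for C ends in contradiction.

UNSATISFIABLE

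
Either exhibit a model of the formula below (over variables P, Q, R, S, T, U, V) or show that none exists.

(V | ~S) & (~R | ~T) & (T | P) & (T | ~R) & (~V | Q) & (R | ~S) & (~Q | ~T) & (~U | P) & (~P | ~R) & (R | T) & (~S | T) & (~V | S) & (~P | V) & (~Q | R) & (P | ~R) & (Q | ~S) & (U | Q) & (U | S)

Case V = 1:
From the singleton clause (Q), Q = 1.
From the singleton clause (~T), T = 0.
From the singleton clause (P), P = 1.
From the singleton clause (~R), R = 0.
That conflicts with the unit clause (R).
Backtrack on V: now try V = 0.
From the singleton clause (~S), S = 0.
From the singleton clause (~P), P = 0.
From the singleton clause (T), T = 1.
From the singleton clause (~R), R = 0.
From the singleton clause (~Q), Q = 0.
From the singleton clause (~U), U = 0.
That conflicts with the unit clause (U).
Either choice for V ends in contradiction.

UNSATISFIABLE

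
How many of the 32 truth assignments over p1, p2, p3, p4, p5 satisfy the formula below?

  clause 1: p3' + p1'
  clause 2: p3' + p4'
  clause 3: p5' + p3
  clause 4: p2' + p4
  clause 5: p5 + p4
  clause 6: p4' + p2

There are 2^5 = 32 truth assignments over (p1, p2, p3, p4, p5).
Split on p3. With p3 = 1, the clauses containing p3 are satisfied and p3' drops from the rest; 1 of the 2^4 = 16 assignments to the other variables satisfy what remains.
With p3 = 0, by the same count on the reduced clause set, 2 assignments work.
(One model: p1=F, p2=F, p3=T, p4=F, p5=T.)
Total: 1 + 2 = 3.

3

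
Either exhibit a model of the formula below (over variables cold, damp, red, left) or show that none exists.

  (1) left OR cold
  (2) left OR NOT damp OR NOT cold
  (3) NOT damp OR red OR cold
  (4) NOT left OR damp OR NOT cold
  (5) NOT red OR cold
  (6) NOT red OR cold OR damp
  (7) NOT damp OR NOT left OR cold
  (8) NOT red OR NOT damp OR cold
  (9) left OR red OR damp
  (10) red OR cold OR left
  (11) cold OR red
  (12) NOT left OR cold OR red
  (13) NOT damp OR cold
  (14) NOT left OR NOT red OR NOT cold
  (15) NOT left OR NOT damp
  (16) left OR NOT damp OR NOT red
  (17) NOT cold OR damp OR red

Case left = false:
The clause (cold) is unit, so cold = true.
The clause (NOT damp) is unit, so damp = false.
The clause (red) is unit, so red = true.
This assignment satisfies each clause.

cold ↦ true, damp ↦ false, red ↦ true, left ↦ false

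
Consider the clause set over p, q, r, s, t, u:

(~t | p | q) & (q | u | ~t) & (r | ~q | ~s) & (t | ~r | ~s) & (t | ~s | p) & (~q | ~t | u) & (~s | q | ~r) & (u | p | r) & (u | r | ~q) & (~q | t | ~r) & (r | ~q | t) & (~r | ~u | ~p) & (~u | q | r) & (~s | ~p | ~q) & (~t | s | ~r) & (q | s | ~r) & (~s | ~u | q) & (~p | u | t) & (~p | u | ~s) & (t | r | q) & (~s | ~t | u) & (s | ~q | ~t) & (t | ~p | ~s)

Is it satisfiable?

Yes

Case t = 1:
Case p = 0:
The clause (q) is unit, so q = 1.
The clause (u) is unit, so u = 1.
The clause (s) is unit, so s = 1.
The clause (r) is unit, so r = 1.
Every clause now holds.
A satisfying assignment: p ↦ 0, q ↦ 1, r ↦ 1, s ↦ 1, t ↦ 1, u ↦ 1.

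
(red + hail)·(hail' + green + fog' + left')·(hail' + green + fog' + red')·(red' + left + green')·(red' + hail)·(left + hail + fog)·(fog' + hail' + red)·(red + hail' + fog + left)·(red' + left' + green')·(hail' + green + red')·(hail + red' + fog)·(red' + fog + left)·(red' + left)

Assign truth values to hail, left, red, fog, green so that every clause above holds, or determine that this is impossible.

hail: 1,  left: 1,  red: 0,  fog: 0,  green: 0

Case red = 0:
From the singleton clause (hail), hail = 1.
From the singleton clause (fog'), fog = 0.
From the singleton clause (left), left = 1.
No clause remains; green is free.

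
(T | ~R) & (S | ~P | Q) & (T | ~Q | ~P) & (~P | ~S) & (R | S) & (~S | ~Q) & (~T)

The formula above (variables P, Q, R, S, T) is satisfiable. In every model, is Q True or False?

Suppose Q = 1.
(~S) alone gives S = 0.
(R) alone gives R = 1.
(T) alone gives T = 1.
But (~T) is also a unit clause — contradiction.
So every satisfying assignment has Q = False.

False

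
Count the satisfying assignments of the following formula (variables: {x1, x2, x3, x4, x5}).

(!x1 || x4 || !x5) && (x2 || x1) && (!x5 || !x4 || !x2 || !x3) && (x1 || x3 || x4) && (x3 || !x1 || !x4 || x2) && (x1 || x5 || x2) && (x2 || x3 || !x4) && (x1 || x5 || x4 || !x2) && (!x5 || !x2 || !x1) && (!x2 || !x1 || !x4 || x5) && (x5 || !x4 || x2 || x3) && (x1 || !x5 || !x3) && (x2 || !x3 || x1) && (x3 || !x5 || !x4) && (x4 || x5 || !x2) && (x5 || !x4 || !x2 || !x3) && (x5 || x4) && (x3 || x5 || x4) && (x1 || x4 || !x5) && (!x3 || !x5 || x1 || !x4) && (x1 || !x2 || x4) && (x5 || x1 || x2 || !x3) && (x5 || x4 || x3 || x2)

There are 2^5 = 32 truth assignments over (x1, x2, x3, x4, x5).
Split on x2. With x2 = true, the clauses containing x2 are satisfied and !x2 drops from the rest; 1 of the 2^4 = 16 assignments to the other variables satisfy what remains.
With x2 = false, by the same count on the reduced clause set, 2 assignments work.
(One model: x1=F, x2=T, x3=F, x4=T, x5=F.)
Total: 1 + 2 = 3.

3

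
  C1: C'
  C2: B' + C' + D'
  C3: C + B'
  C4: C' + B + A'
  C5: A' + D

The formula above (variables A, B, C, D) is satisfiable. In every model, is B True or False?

False

Suppose B = 1.
Unit clause (C') forces C = 0.
That conflicts with the unit clause (C).
So every satisfying assignment has B = False.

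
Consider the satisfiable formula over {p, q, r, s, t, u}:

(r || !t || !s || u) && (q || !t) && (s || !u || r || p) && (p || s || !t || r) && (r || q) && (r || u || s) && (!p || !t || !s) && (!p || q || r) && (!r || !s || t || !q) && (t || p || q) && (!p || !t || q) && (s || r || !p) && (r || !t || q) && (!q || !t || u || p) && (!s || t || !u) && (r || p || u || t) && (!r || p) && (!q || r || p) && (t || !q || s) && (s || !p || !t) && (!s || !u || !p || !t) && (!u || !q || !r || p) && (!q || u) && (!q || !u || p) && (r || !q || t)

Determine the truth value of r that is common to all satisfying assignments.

Suppose r = false.
The clause (q) is unit, so q = true.
The clause (p) is unit, so p = true.
The clause (s) is unit, so s = true.
The clause (!t) is unit, so t = false.
That conflicts with the unit clause (t).
So every satisfying assignment has r = True.

True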